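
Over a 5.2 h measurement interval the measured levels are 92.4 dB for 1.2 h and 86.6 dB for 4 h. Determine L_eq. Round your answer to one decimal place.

The energy average is taken in the linear domain: L_eq = 10·log₁₀[(Σ tᵢ·10^(Lᵢ/10))/T], T = 5.2 h.
Σ tᵢ·10^(Lᵢ/10) = 1.2·10^(92.4/10) + 4·10^(86.6/10) = 3.914e+09.
L_eq = 10·log₁₀(3.914e+09/5.2) = 88.77 dB.

88.8 dB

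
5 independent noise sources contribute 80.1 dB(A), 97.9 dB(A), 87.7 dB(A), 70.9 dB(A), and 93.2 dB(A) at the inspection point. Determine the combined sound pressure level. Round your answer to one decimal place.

Incoherent sources combine by intensity addition: L_total = 10·log₁₀(Σ 10^(L_i/10)).
Σ 10^(L/10) = 10^(80.1/10) + 10^(97.9/10) + 10^(87.7/10) + 10^(70.9/10) + 10^(93.2/10) = 8.959e+09.
L_total = 10·log₁₀(8.959e+09) = 99.52 dB(A).

99.5 dB(A)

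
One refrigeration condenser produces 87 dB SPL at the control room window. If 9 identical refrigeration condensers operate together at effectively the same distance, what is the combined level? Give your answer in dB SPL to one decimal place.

With 9 equal, uncorrelated contributions the intensity is 9× that of one unit, giving a rise of 10·log₁₀ 9.
L_total = 87 + 10·log₁₀(9) = 87 + 9.542 = 96.54 dB SPL.

96.5 dB SPL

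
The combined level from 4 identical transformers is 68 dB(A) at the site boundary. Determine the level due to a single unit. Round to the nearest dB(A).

62 dB(A)

For N identical incoherent sources L_total = L₁ + 10·log₁₀ N, so L₁ = 68 − 10·log₁₀(4) = 68 − 6.021.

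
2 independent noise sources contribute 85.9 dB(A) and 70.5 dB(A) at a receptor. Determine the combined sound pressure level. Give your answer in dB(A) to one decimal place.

86.0 dB(A)

For uncorrelated sources the intensities add, so convert each level to linear form, sum, and take 10·log₁₀ of the total.
Σ 10^(L/10) = 10^(85.9/10) + 10^(70.5/10) = 4.003e+08.
L_total = 10·log₁₀(4.003e+08) = 86.02 dB(A).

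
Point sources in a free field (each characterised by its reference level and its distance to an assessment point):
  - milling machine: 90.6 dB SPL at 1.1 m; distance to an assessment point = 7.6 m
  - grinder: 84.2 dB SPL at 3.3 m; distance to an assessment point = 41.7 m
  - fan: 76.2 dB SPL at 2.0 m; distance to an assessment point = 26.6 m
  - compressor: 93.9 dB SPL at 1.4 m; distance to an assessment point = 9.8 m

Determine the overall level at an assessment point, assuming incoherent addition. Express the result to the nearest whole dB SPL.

79 dB SPL

Apply inverse-square spreading to bring every level to the receiver, then sum 10^(L/10).
milling machine: 90.6 − 20·log₁₀(7.6/1.1) = 90.6 − 16.79 = 73.81 dB SPL.
grinder: 84.2 − 20·log₁₀(41.7/3.3) = 84.2 − 22.03 = 62.17 dB SPL.
fan: 76.2 − 20·log₁₀(26.6/2.0) = 76.2 − 22.48 = 53.72 dB SPL.
compressor: 93.9 − 20·log₁₀(9.8/1.4) = 93.9 − 16.90 = 77.00 dB SPL.
Σ 10^(L/10) = 7.603e+07 → L_total = 10·log₁₀(7.603e+07) = 78.81 dB SPL.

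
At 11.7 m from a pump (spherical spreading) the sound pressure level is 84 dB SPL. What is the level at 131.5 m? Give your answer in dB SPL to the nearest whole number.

63 dB SPL

Spherical spreading from a point source gives a 20·log₁₀(r₂/r₁) drop.
L₂ = 84 − 20·log₁₀(131.5/11.7) = 84 − 21.015 = 62.99 dB SPL.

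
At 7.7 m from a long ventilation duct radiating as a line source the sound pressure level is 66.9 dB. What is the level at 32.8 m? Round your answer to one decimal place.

60.6 dB

For a line source, L₂ = L₁ − 10·log₁₀(r₂/r₁).
L₂ = 66.9 − 10·log₁₀(32.8/7.7) = 66.9 − 6.294 = 60.61 dB.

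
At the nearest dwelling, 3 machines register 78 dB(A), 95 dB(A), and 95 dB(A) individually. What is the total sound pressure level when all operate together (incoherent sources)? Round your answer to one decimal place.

For uncorrelated sources the intensities add, so convert each level to linear form, sum, and take 10·log₁₀ of the total.
Σ 10^(L/10) = 10^(78/10) + 10^(95/10) + 10^(95/10) = 6.388e+09.
L_total = 10·log₁₀(6.388e+09) = 98.05 dB(A).

98.1 dB(A)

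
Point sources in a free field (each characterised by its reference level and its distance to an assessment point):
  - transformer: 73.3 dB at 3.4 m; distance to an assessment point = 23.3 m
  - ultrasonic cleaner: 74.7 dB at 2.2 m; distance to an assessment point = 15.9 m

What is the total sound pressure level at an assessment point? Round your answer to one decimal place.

60.1 dB

First find each source's level at the receiver (point-source: −20·log₁₀(r/r_ref)), then combine on an intensity basis.
transformer: 73.3 − 20·log₁₀(23.3/3.4) = 73.3 − 16.72 = 56.58 dB.
ultrasonic cleaner: 74.7 − 20·log₁₀(15.9/2.2) = 74.7 − 17.18 = 57.52 dB.
Σ 10^(L/10) = 1.020e+06 → L_total = 10·log₁₀(1.020e+06) = 60.09 dB.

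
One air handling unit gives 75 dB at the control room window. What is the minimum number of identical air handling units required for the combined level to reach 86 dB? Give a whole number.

The shortfall is 86 − 75 = 11.0 dB, and N units add 10·log₁₀ N, so need 10·log₁₀ N ≥ 11.0.
N ≥ 10^(11.0/10) = 12.589, so N = 13.

13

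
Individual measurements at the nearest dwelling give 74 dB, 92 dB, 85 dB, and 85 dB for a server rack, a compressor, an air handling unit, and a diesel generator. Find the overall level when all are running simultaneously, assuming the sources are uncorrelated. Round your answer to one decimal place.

93.5 dB

For uncorrelated sources the intensities add, so convert each level to linear form, sum, and take 10·log₁₀ of the total.
Σ 10^(L/10) = 10^(74/10) + 10^(92/10) + 10^(85/10) + 10^(85/10) = 2.242e+09.
L_total = 10·log₁₀(2.242e+09) = 93.51 dB.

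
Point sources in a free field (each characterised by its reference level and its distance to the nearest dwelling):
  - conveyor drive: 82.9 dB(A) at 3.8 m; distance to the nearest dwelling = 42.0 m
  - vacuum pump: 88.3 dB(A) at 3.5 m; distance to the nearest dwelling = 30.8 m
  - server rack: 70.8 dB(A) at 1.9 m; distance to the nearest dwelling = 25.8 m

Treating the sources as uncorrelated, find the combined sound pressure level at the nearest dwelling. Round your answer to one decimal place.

70.2 dB(A)

Apply inverse-square spreading to bring every level to the receiver, then sum 10^(L/10).
conveyor drive: 82.9 − 20·log₁₀(42.0/3.8) = 82.9 − 20.87 = 62.03 dB(A).
vacuum pump: 88.3 − 20·log₁₀(30.8/3.5) = 88.3 − 18.89 = 69.41 dB(A).
server rack: 70.8 − 20·log₁₀(25.8/1.9) = 70.8 − 22.66 = 48.14 dB(A).
Σ 10^(L/10) = 1.039e+07 → L_total = 10·log₁₀(1.039e+07) = 70.17 dB(A).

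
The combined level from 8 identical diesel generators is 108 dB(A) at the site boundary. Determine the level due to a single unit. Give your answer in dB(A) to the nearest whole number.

99 dB(A)

8 equal contributions raise the level by 10·log₁₀ 8 = 9.031 dB, so each unit alone gives 108 − 9.031.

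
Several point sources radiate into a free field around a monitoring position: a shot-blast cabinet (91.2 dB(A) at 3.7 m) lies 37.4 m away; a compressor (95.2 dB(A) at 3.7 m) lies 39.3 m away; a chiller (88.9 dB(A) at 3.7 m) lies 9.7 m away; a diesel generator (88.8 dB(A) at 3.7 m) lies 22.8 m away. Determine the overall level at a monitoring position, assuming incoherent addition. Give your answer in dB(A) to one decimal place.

First find each source's level at the receiver (point-source: −20·log₁₀(r/r_ref)), then combine on an intensity basis.
shot-blast cabinet: 91.2 − 20·log₁₀(37.4/3.7) = 91.2 − 20.09 = 71.11 dB(A).
compressor: 95.2 − 20·log₁₀(39.3/3.7) = 95.2 − 20.52 = 74.68 dB(A).
chiller: 88.9 − 20·log₁₀(9.7/3.7) = 88.9 − 8.37 = 80.53 dB(A).
diesel generator: 88.8 − 20·log₁₀(22.8/3.7) = 88.8 − 15.79 = 73.01 dB(A).
Σ 10^(L/10) = 1.752e+08 → L_total = 10·log₁₀(1.752e+08) = 82.43 dB(A).

82.4 dB(A)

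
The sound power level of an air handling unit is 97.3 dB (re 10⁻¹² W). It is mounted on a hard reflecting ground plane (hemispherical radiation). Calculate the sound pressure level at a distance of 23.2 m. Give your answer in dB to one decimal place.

Free-field hemispherical radiation: L_p = L_w − 10·log₁₀(2π·r²), r = 23.2 m.
2π·r² = 3382 m², 10·log₁₀ of that is 35.292 dB.
L_p = 97.3 − 35.292 = 62.01 dB.

62.0 dB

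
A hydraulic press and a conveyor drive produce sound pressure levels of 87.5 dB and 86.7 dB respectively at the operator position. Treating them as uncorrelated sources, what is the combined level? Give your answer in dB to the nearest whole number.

Incoherent sources combine by intensity addition: L_total = 10·log₁₀(Σ 10^(L_i/10)).
Σ 10^(L/10) = 10^(87.5/10) + 10^(86.7/10) = 1.030e+09.
L_total = 10·log₁₀(1.030e+09) = 90.13 dB.

90 dB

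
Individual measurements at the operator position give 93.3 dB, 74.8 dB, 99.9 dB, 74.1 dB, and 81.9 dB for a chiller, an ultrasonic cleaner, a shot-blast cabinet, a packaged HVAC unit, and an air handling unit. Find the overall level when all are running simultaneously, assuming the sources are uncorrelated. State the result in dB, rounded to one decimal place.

100.8 dB

For uncorrelated sources the intensities add, so convert each level to linear form, sum, and take 10·log₁₀ of the total.
Σ 10^(L/10) = 10^(93.3/10) + 10^(74.8/10) + 10^(99.9/10) + 10^(74.1/10) + 10^(81.9/10) = 1.212e+10.
L_total = 10·log₁₀(1.212e+10) = 100.84 dB.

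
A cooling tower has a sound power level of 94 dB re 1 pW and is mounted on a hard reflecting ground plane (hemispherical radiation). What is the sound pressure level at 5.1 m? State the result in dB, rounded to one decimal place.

L_p = L_w − 10·log₁₀(2π·r²) with r = 5.1 m.
2π·r² = 163.4 m², 10·log₁₀ of that is 22.133 dB.
L_p = 94 − 22.133 = 71.87 dB.

71.9 dB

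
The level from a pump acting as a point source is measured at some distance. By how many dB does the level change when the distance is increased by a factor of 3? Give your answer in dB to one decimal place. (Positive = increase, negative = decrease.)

-9.5 dB

A point source loses 6 dB per doubling of distance; generally ΔL = −20·log₁₀(r₂/r₁).
ΔL = −20·log₁₀(3) = -9.54 dB.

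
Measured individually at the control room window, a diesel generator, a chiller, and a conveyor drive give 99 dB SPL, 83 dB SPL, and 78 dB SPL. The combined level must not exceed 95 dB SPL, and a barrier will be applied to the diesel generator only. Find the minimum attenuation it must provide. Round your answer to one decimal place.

4.4 dB

The untreated sources together contribute 10^(83/10) + 10^(78/10) = 2.626e+08, i.e. 84.19 dB SPL.
The limit corresponds to 10^(95/10) = 3.162e+09; subtracting the fixed part leaves 2.900e+09 for the diesel generator, i.e. 94.62 dB SPL.
Required insertion loss = 99 − 94.62 = 4.38 dB.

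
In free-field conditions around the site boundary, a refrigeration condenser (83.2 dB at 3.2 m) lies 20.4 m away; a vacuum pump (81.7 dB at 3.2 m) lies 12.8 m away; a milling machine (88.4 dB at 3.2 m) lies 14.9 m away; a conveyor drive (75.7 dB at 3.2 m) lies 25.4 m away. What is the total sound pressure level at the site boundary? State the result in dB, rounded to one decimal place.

76.7 dB

Propagate each source to the receiver with L = L_ref − 20·log₁₀(r/r_ref), then add intensities.
refrigeration condenser: 83.2 − 20·log₁₀(20.4/3.2) = 83.2 − 16.09 = 67.11 dB.
vacuum pump: 81.7 − 20·log₁₀(12.8/3.2) = 81.7 − 12.04 = 69.66 dB.
milling machine: 88.4 − 20·log₁₀(14.9/3.2) = 88.4 − 13.36 = 75.04 dB.
conveyor drive: 75.7 − 20·log₁₀(25.4/3.2) = 75.7 − 17.99 = 57.71 dB.
Σ 10^(L/10) = 4.689e+07 → L_total = 10·log₁₀(4.689e+07) = 76.71 dB.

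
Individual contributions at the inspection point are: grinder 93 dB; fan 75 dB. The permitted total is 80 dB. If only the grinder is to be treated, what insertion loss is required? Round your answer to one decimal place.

14.7 dB

The untreated sources together contribute 10^(75/10) = 3.162e+07, i.e. 75.00 dB.
The limit corresponds to 10^(80/10) = 1.000e+08; subtracting the fixed part leaves 6.838e+07 for the grinder, i.e. 78.35 dB.
Required insertion loss = 93 − 78.35 = 14.65 dB.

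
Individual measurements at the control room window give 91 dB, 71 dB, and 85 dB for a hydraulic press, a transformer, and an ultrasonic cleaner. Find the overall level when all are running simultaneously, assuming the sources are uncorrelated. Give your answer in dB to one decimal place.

92.0 dB

Incoherent sources combine by intensity addition: L_total = 10·log₁₀(Σ 10^(L_i/10)).
Σ 10^(L/10) = 10^(91/10) + 10^(71/10) + 10^(85/10) = 1.588e+09.
L_total = 10·log₁₀(1.588e+09) = 92.01 dB.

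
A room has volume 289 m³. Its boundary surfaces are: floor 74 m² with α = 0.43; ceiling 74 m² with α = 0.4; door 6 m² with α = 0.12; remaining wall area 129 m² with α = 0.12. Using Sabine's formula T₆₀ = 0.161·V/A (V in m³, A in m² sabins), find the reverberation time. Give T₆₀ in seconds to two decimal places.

Total absorption A = 74·0.43 + 74·0.4 + 6·0.12 + 129·0.12 = 77.62 m² sabins.
T₆₀ = 0.161 × 289 / 77.62 = 0.599 s.

0.60 s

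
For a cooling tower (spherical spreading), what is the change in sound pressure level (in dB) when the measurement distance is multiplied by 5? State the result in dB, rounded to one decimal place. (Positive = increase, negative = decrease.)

-14.0 dB

With spherical spreading the level changes by −20·log₁₀(r₂/r₁).
ΔL = −20·log₁₀(5) = -13.98 dB.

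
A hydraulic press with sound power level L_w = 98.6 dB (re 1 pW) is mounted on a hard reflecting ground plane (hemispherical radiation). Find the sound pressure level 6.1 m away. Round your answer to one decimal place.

The power spreads over a hemisphere of area 2π·r², so L_p = L_w − 10·log₁₀(2π·r²).
2π·r² = 233.8 m², 10·log₁₀ of that is 23.688 dB.
L_p = 98.6 − 23.688 = 74.91 dB.

74.9 dB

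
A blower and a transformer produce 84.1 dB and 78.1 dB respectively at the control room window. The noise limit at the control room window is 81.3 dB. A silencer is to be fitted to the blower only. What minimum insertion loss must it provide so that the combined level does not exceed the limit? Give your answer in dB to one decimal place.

Fixed contribution from the other source: Σ 10^(L/10) = 10^(78.1/10) = 6.457e+07 (78.10 dB).
The limit corresponds to 10^(81.3/10) = 1.349e+08; subtracting the fixed part leaves 7.033e+07 for the blower, i.e. 78.47 dB.
Required insertion loss = 84.1 − 78.47 = 5.63 dB.

5.6 dB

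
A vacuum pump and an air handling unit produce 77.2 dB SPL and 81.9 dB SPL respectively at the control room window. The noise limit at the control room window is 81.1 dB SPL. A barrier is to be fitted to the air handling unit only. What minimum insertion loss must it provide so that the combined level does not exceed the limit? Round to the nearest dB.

Fixed contribution from the other source: Σ 10^(L/10) = 10^(77.2/10) = 5.248e+07 (77.20 dB SPL).
The limit corresponds to 10^(81.1/10) = 1.288e+08; subtracting the fixed part leaves 7.634e+07 for the air handling unit, i.e. 78.83 dB SPL.
So the air handling unit must be reduced from 81.9 to 78.83 dB SPL: IL = 3.07 dB.

3 dB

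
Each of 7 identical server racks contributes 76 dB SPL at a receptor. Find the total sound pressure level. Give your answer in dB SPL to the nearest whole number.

84 dB SPL

With 7 equal, uncorrelated contributions the intensity is 7× that of one unit, giving a rise of 10·log₁₀ 7.
L_total = 76 + 10·log₁₀(7) = 76 + 8.451 = 84.45 dB SPL.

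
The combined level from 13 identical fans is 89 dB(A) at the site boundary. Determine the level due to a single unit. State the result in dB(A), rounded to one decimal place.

77.9 dB(A)

13 equal contributions raise the level by 10·log₁₀ 13 = 11.139 dB, so each unit alone gives 89 − 11.139.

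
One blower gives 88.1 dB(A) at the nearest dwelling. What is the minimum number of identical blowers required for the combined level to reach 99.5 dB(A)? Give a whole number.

The shortfall is 99.5 − 88.1 = 11.4 dB, and N units add 10·log₁₀ N, so need 10·log₁₀ N ≥ 11.4.
N ≥ 10^(11.4/10) = 13.804, so N = 14.

14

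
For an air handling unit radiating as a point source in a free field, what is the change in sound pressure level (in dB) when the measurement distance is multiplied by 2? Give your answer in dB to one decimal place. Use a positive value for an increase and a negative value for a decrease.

A point source loses 6 dB per doubling of distance; generally ΔL = −20·log₁₀(r₂/r₁).
ΔL = −20·log₁₀(2) = -6.02 dB.

-6.0 dB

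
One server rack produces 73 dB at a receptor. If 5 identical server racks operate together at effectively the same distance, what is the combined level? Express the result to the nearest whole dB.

L_total = L₁ + 10·log₁₀ N for N identical incoherent sources.
L_total = 73 + 10·log₁₀(5) = 73 + 6.990 = 79.99 dB.

80 dB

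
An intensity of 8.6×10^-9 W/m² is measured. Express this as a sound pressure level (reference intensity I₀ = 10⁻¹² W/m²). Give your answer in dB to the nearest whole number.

Dividing by I₀ shifts the exponent by 12: I/I₀ = 8.6×10^3.
L = 10·(0.9345 + 3) = 39.34 dB.

39 dB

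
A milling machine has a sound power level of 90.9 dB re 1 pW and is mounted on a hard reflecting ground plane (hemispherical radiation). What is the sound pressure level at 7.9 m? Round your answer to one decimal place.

65.0 dB

L_p = L_w − 10·log₁₀(2π·r²) with r = 7.9 m.
2π·r² = 392.1 m², 10·log₁₀ of that is 25.934 dB.
L_p = 90.9 − 25.934 = 64.97 dB.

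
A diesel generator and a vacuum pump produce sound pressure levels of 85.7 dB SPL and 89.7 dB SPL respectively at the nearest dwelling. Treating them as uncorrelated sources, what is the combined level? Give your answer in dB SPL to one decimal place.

91.2 dB SPL

For uncorrelated sources the intensities add, so convert each level to linear form, sum, and take 10·log₁₀ of the total.
Σ 10^(L/10) = 10^(85.7/10) + 10^(89.7/10) = 1.305e+09.
L_total = 10·log₁₀(1.305e+09) = 91.16 dB SPL.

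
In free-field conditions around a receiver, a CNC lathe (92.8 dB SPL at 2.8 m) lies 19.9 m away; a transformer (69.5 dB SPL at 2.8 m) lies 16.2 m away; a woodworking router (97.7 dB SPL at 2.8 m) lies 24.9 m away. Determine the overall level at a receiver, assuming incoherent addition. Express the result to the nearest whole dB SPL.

81 dB SPL

Propagate each source to the receiver with L = L_ref − 20·log₁₀(r/r_ref), then add intensities.
CNC lathe: 92.8 − 20·log₁₀(19.9/2.8) = 92.8 − 17.03 = 75.77 dB SPL.
transformer: 69.5 − 20·log₁₀(16.2/2.8) = 69.5 − 15.25 = 54.25 dB SPL.
woodworking router: 97.7 − 20·log₁₀(24.9/2.8) = 97.7 − 18.98 = 78.72 dB SPL.
Σ 10^(L/10) = 1.124e+08 → L_total = 10·log₁₀(1.124e+08) = 80.51 dB SPL.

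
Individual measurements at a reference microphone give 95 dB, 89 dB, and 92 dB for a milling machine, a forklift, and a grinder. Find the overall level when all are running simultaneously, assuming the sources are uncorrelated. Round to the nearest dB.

For uncorrelated sources the intensities add, so convert each level to linear form, sum, and take 10·log₁₀ of the total.
Σ 10^(L/10) = 10^(95/10) + 10^(89/10) + 10^(92/10) = 5.541e+09.
L_total = 10·log₁₀(5.541e+09) = 97.44 dB.

97 dB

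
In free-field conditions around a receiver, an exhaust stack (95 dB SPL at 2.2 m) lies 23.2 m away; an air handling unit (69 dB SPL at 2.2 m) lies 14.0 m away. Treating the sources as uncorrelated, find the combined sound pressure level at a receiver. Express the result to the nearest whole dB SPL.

Propagate each source to the receiver with L = L_ref − 20·log₁₀(r/r_ref), then add intensities.
exhaust stack: 95 − 20·log₁₀(23.2/2.2) = 95 − 20.46 = 74.54 dB SPL.
air handling unit: 69 − 20·log₁₀(14.0/2.2) = 69 − 16.07 = 52.93 dB SPL.
Σ 10^(L/10) = 2.863e+07 → L_total = 10·log₁₀(2.863e+07) = 74.57 dB SPL.

75 dB SPL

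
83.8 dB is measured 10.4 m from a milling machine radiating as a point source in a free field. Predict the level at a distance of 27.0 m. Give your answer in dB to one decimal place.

Spherical spreading from a point source gives a 20·log₁₀(r₂/r₁) drop.
L₂ = 83.8 − 20·log₁₀(27.0/10.4) = 83.8 − 8.287 = 75.51 dB.

75.5 dB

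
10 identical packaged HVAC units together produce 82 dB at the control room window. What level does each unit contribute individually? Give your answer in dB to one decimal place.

10 equal contributions raise the level by 10·log₁₀ 10 = 10.000 dB, so each unit alone gives 82 − 10.000.

72.0 dB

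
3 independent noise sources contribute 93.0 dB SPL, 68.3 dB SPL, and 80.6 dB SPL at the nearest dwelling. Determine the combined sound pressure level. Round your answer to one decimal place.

Incoherent sources combine by intensity addition: L_total = 10·log₁₀(Σ 10^(L_i/10)).
Σ 10^(L/10) = 10^(93.0/10) + 10^(68.3/10) + 10^(80.6/10) = 2.117e+09.
L_total = 10·log₁₀(2.117e+09) = 93.26 dB SPL.

93.3 dB SPL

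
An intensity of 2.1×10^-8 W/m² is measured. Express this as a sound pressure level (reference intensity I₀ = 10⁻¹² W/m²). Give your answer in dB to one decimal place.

43.2 dB

Dividing by I₀ shifts the exponent by 12: I/I₀ = 2.1×10^4.
L = 10·(0.3222 + 4) = 43.22 dB.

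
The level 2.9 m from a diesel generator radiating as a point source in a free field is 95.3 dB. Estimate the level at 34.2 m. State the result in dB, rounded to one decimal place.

73.9 dB

Point-source attenuation: ΔL = 20·log₁₀(r₂/r₁) = 20·log₁₀(34.2/2.9) = 21.433 dB.
L₂ = 95.3 − 20·log₁₀(34.2/2.9) = 95.3 − 21.433 = 73.87 dB.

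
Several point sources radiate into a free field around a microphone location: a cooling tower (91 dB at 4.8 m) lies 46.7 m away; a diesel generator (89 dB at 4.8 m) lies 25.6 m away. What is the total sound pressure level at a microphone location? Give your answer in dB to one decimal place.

Propagate each source to the receiver with L = L_ref − 20·log₁₀(r/r_ref), then add intensities.
cooling tower: 91 − 20·log₁₀(46.7/4.8) = 91 − 19.76 = 71.24 dB.
diesel generator: 89 − 20·log₁₀(25.6/4.8) = 89 − 14.54 = 74.46 dB.
Σ 10^(L/10) = 4.123e+07 → L_total = 10·log₁₀(4.123e+07) = 76.15 dB.

76.2 dB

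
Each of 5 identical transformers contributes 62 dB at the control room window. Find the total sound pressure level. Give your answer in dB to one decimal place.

N identical incoherent sources raise the level by 10·log₁₀ N.
L_total = 62 + 10·log₁₀(5) = 62 + 6.990 = 68.99 dB.

69.0 dB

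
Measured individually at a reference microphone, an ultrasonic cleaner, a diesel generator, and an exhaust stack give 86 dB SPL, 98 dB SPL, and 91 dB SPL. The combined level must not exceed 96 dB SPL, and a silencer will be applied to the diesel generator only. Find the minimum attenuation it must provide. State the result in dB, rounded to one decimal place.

The untreated sources together contribute 10^(86/10) + 10^(91/10) = 1.657e+09, i.e. 92.19 dB SPL.
To meet 96 dB SPL overall, the treated diesel generator may contribute at most 10^(96/10) − 1.657e+09 = 2.324e+09, i.e. 93.66 dB SPL.
Required insertion loss = 98 − 93.66 = 4.34 dB.

4.3 dB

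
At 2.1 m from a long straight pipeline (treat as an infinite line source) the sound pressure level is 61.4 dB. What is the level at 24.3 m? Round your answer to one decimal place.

Line-source attenuation: ΔL = 10·log₁₀(r₂/r₁) = 10·log₁₀(24.3/2.1) = 10.634 dB.
L₂ = 61.4 − 10·log₁₀(24.3/2.1) = 61.4 − 10.634 = 50.77 dB.

50.8 dB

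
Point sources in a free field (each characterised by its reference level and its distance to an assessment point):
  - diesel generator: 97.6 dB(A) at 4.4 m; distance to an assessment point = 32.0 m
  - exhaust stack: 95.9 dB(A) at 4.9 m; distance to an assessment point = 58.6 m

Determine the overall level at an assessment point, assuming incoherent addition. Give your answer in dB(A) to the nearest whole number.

First find each source's level at the receiver (point-source: −20·log₁₀(r/r_ref)), then combine on an intensity basis.
diesel generator: 97.6 − 20·log₁₀(32.0/4.4) = 97.6 − 17.23 = 80.37 dB(A).
exhaust stack: 95.9 − 20·log₁₀(58.6/4.9) = 95.9 − 21.55 = 74.35 dB(A).
Σ 10^(L/10) = 1.360e+08 → L_total = 10·log₁₀(1.360e+08) = 81.34 dB(A).

81 dB(A)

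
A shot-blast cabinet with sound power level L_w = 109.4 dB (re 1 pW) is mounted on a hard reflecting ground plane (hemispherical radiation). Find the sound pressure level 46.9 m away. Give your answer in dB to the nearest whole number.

68 dB

The power spreads over a hemisphere of area 2π·r², so L_p = L_w − 10·log₁₀(2π·r²).
2π·r² = 1.382e+04 m², 10·log₁₀ of that is 41.405 dB.
L_p = 109.4 − 41.405 = 67.99 dB.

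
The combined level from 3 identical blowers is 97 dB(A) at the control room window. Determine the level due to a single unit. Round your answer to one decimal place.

92.2 dB(A)

Dividing the total intensity by 3 lowers the level by 10·log₁₀ 3 = 4.771 dB: L₁ = 97 − 4.771.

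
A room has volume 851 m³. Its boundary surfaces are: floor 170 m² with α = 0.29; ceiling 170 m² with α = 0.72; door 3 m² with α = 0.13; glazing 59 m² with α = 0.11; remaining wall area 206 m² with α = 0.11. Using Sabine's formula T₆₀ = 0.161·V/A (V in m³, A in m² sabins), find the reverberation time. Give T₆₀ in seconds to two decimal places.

0.68 s

Summing Sᵢαᵢ: 170·0.29 + 170·0.72 + 3·0.13 + 59·0.11 + 206·0.11 = 201.24 m².
T₆₀ = 0.161·V/A = 0.161·851/201.24 = 0.681 s.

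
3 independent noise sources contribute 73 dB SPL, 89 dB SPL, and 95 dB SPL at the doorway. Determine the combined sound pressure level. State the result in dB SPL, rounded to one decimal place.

96.0 dB SPL

Incoherent sources combine by intensity addition: L_total = 10·log₁₀(Σ 10^(L_i/10)).
Σ 10^(L/10) = 10^(73/10) + 10^(89/10) + 10^(95/10) = 3.977e+09.
L_total = 10·log₁₀(3.977e+09) = 96.00 dB SPL.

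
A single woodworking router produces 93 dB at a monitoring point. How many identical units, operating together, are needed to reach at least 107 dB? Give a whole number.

N identical sources give L₁ + 10·log₁₀ N, so require 10·log₁₀ N ≥ 107 − 93 = 14.0 dB.
N ≥ 10^(14.0/10) = 25.119, so N = 26.

26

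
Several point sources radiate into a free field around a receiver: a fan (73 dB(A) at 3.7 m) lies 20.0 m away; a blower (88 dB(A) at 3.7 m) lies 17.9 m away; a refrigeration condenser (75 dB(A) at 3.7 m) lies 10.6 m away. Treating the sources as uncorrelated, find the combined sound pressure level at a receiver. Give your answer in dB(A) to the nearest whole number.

75 dB(A)

First find each source's level at the receiver (point-source: −20·log₁₀(r/r_ref)), then combine on an intensity basis.
fan: 73 − 20·log₁₀(20.0/3.7) = 73 − 14.66 = 58.34 dB(A).
blower: 88 − 20·log₁₀(17.9/3.7) = 88 − 13.69 = 74.31 dB(A).
refrigeration condenser: 75 − 20·log₁₀(10.6/3.7) = 75 − 9.14 = 65.86 dB(A).
Σ 10^(L/10) = 3.149e+07 → L_total = 10·log₁₀(3.149e+07) = 74.98 dB(A).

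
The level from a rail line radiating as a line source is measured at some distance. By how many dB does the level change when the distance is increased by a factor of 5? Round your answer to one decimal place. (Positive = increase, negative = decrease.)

With cylindrical spreading the level changes by −10·log₁₀(r₂/r₁).
ΔL = −10·log₁₀(5) = -6.99 dB.

-7.0 dB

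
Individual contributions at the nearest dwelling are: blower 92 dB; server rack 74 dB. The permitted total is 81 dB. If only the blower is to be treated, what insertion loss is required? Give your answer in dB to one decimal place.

Fixed contribution from the other source: Σ 10^(L/10) = 10^(74/10) = 2.512e+07 (74.00 dB).
To meet 81 dB overall, the treated blower may contribute at most 10^(81/10) − 2.512e+07 = 1.008e+08, i.e. 80.03 dB.
Required insertion loss = 92 − 80.03 = 11.97 dB.

12.0 dB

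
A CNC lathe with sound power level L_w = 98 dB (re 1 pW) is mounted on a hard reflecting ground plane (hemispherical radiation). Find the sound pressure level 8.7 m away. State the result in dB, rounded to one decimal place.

71.2 dB

L_p = L_w − 10·log₁₀(2π·r²) with r = 8.7 m.
2π·r² = 475.6 m², 10·log₁₀ of that is 26.772 dB.
L_p = 98 − 26.772 = 71.23 dB.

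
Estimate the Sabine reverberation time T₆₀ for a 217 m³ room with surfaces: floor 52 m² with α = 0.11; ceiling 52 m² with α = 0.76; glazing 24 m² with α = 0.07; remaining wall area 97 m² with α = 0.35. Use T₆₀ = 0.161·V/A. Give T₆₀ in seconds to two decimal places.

0.43 s

A = Σ Sᵢαᵢ = 52·0.11 + 52·0.76 + 24·0.07 + 97·0.35 = 80.87 m².
T₆₀ = 0.161 × 217 / 80.87 = 0.432 s.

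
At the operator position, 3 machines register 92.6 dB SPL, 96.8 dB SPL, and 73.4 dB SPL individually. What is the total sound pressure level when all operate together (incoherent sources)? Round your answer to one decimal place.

98.2 dB SPL

For uncorrelated sources the intensities add, so convert each level to linear form, sum, and take 10·log₁₀ of the total.
Σ 10^(L/10) = 10^(92.6/10) + 10^(96.8/10) + 10^(73.4/10) = 6.628e+09.
L_total = 10·log₁₀(6.628e+09) = 98.21 dB SPL.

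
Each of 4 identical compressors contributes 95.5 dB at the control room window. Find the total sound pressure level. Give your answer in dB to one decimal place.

L_total = L₁ + 10·log₁₀ N for N identical incoherent sources.
L_total = 95.5 + 10·log₁₀(4) = 95.5 + 6.021 = 101.52 dB.

101.5 dB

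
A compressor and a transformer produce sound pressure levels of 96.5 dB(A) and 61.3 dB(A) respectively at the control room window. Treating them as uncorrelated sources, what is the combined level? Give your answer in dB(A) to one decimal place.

Incoherent sources combine by intensity addition: L_total = 10·log₁₀(Σ 10^(L_i/10)).
Σ 10^(L/10) = 10^(96.5/10) + 10^(61.3/10) = 4.468e+09.
L_total = 10·log₁₀(4.468e+09) = 96.50 dB(A).

96.5 dB(A)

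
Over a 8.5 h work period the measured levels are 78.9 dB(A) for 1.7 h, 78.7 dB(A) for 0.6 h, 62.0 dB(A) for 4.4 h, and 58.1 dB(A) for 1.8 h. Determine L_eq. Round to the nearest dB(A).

73 dB(A)

Weight each interval's intensity by its duration and average over T = 8.5 h:
Σ tᵢ·10^(Lᵢ/10) = 1.7·10^(78.9/10) + 0.6·10^(78.7/10) + 4.4·10^(62.0/10) + 1.8·10^(58.1/10) = 1.846e+08.
L_eq = 10·log₁₀(1.846e+08/8.5) = 73.37 dB(A).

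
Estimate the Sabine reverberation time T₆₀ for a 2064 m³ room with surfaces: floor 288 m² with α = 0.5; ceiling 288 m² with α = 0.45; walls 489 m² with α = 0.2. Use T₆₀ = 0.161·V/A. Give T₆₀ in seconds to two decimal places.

0.89 s

A = Σ Sᵢαᵢ = 288·0.5 + 288·0.45 + 489·0.2 = 371.40 m².
T₆₀ = 0.161 × 2064 / 371.40 = 0.895 s.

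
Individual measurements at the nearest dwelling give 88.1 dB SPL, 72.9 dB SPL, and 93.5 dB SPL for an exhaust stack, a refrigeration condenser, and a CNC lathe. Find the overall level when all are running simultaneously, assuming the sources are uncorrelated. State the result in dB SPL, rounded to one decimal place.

For uncorrelated sources the intensities add, so convert each level to linear form, sum, and take 10·log₁₀ of the total.
Σ 10^(L/10) = 10^(88.1/10) + 10^(72.9/10) + 10^(93.5/10) = 2.904e+09.
L_total = 10·log₁₀(2.904e+09) = 94.63 dB SPL.

94.6 dB SPL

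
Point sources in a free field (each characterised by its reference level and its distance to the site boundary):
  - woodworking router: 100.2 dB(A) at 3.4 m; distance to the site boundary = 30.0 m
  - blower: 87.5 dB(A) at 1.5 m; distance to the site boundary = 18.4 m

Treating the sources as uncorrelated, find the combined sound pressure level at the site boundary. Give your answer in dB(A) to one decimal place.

81.4 dB(A)

Propagate each source to the receiver with L = L_ref − 20·log₁₀(r/r_ref), then add intensities.
woodworking router: 100.2 − 20·log₁₀(30.0/3.4) = 100.2 − 18.91 = 81.29 dB(A).
blower: 87.5 − 20·log₁₀(18.4/1.5) = 87.5 − 21.77 = 65.73 dB(A).
Σ 10^(L/10) = 1.382e+08 → L_total = 10·log₁₀(1.382e+08) = 81.41 dB(A).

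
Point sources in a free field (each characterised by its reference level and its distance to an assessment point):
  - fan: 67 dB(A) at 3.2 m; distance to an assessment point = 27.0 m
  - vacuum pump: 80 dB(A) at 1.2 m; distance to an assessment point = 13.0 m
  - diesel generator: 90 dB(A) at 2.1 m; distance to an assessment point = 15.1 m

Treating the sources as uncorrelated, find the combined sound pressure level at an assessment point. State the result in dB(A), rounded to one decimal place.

Propagate each source to the receiver with L = L_ref − 20·log₁₀(r/r_ref), then add intensities.
fan: 67 − 20·log₁₀(27.0/3.2) = 67 − 18.52 = 48.48 dB(A).
vacuum pump: 80 − 20·log₁₀(13.0/1.2) = 80 − 20.70 = 59.30 dB(A).
diesel generator: 90 − 20·log₁₀(15.1/2.1) = 90 − 17.14 = 72.86 dB(A).
Σ 10^(L/10) = 2.026e+07 → L_total = 10·log₁₀(2.026e+07) = 73.07 dB(A).

73.1 dB(A)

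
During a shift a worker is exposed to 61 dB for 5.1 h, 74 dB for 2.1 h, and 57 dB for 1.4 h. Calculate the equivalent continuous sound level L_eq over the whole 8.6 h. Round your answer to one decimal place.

L_eq = 10·log₁₀[(1/T)·Σ tᵢ·10^(Lᵢ/10)] with T = 8.6 h.
Σ tᵢ·10^(Lᵢ/10) = 5.1·10^(61/10) + 2.1·10^(74/10) + 1.4·10^(57/10) = 5.987e+07.
L_eq = 10·log₁₀(5.987e+07/8.6) = 68.43 dB.

68.4 dB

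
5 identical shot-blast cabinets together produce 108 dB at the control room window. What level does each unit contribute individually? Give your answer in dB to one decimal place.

Dividing the total intensity by 5 lowers the level by 10·log₁₀ 5 = 6.990 dB: L₁ = 108 − 6.990.

101.0 dB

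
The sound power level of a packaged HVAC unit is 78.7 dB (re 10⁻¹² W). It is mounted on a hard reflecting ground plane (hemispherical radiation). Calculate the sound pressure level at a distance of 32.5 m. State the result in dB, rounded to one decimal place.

40.5 dB

Free-field hemispherical radiation: L_p = L_w − 10·log₁₀(2π·r²), r = 32.5 m.
2π·r² = 6637 m², 10·log₁₀ of that is 38.219 dB.
L_p = 78.7 − 38.219 = 40.48 dB.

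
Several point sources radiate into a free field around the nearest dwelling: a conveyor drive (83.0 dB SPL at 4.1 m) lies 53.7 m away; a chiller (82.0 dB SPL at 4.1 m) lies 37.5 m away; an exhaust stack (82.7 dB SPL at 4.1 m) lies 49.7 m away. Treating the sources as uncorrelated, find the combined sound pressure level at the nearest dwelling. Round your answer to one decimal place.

Apply inverse-square spreading to bring every level to the receiver, then sum 10^(L/10).
conveyor drive: 83.0 − 20·log₁₀(53.7/4.1) = 83.0 − 22.34 = 60.66 dB SPL.
chiller: 82.0 − 20·log₁₀(37.5/4.1) = 82.0 − 19.22 = 62.78 dB SPL.
exhaust stack: 82.7 − 20·log₁₀(49.7/4.1) = 82.7 − 21.67 = 61.03 dB SPL.
Σ 10^(L/10) = 4.325e+06 → L_total = 10·log₁₀(4.325e+06) = 66.36 dB SPL.

66.4 dB SPL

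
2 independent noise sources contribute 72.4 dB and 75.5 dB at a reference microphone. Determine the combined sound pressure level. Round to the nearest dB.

For uncorrelated sources the intensities add, so convert each level to linear form, sum, and take 10·log₁₀ of the total.
Σ 10^(L/10) = 10^(72.4/10) + 10^(75.5/10) = 5.286e+07.
L_total = 10·log₁₀(5.286e+07) = 77.23 dB.

77 dB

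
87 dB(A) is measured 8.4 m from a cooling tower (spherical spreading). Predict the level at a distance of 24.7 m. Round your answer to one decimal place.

77.6 dB(A)

Spherical spreading from a point source gives a 20·log₁₀(r₂/r₁) drop.
L₂ = 87 − 20·log₁₀(24.7/8.4) = 87 − 9.368 = 77.63 dB(A).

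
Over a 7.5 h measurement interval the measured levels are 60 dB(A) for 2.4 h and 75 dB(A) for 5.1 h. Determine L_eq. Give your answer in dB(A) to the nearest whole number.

L_eq = 10·log₁₀[(1/T)·Σ tᵢ·10^(Lᵢ/10)] with T = 7.5 h.
Σ tᵢ·10^(Lᵢ/10) = 2.4·10^(60/10) + 5.1·10^(75/10) = 1.637e+08.
L_eq = 10·log₁₀(1.637e+08/7.5) = 73.39 dB(A).

73 dB(A)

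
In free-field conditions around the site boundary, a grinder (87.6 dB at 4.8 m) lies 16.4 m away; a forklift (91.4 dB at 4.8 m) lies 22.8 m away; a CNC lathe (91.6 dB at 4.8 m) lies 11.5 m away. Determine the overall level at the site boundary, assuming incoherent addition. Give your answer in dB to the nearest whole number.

86 dB

Propagate each source to the receiver with L = L_ref − 20·log₁₀(r/r_ref), then add intensities.
grinder: 87.6 − 20·log₁₀(16.4/4.8) = 87.6 − 10.67 = 76.93 dB.
forklift: 91.4 − 20·log₁₀(22.8/4.8) = 91.4 − 13.53 = 77.87 dB.
CNC lathe: 91.6 − 20·log₁₀(11.5/4.8) = 91.6 − 7.59 = 84.01 dB.
Σ 10^(L/10) = 3.623e+08 → L_total = 10·log₁₀(3.623e+08) = 85.59 dB.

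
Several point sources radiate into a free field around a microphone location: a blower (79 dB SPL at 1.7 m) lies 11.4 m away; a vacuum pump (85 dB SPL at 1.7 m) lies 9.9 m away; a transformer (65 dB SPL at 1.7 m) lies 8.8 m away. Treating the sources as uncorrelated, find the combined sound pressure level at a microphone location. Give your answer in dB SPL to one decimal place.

70.5 dB SPL

Propagate each source to the receiver with L = L_ref − 20·log₁₀(r/r_ref), then add intensities.
blower: 79 − 20·log₁₀(11.4/1.7) = 79 − 16.53 = 62.47 dB SPL.
vacuum pump: 85 − 20·log₁₀(9.9/1.7) = 85 − 15.30 = 69.70 dB SPL.
transformer: 65 − 20·log₁₀(8.8/1.7) = 65 − 14.28 = 50.72 dB SPL.
Σ 10^(L/10) = 1.121e+07 → L_total = 10·log₁₀(1.121e+07) = 70.50 dB SPL.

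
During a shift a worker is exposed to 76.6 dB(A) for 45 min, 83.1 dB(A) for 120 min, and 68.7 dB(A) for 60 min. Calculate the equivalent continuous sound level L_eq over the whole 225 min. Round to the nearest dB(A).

L_eq = 10·log₁₀[(1/T)·Σ tᵢ·10^(Lᵢ/10)] with T = 225 min.
Σ tᵢ·10^(Lᵢ/10) = 45·10^(76.6/10) + 120·10^(83.1/10) + 60·10^(68.7/10) = 2.700e+10.
L_eq = 10·log₁₀(2.700e+10/225) = 80.79 dB(A).

81 dB(A)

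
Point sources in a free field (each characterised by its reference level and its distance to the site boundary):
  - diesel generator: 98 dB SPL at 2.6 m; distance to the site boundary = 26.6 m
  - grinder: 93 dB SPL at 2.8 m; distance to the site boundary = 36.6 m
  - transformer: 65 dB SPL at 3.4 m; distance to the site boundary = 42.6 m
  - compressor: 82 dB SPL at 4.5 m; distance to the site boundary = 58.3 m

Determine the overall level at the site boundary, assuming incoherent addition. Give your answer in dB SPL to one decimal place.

78.6 dB SPL

Propagate each source to the receiver with L = L_ref − 20·log₁₀(r/r_ref), then add intensities.
diesel generator: 98 − 20·log₁₀(26.6/2.6) = 98 − 20.20 = 77.80 dB SPL.
grinder: 93 − 20·log₁₀(36.6/2.8) = 93 − 22.33 = 70.67 dB SPL.
transformer: 65 − 20·log₁₀(42.6/3.4) = 65 − 21.96 = 43.04 dB SPL.
compressor: 82 − 20·log₁₀(58.3/4.5) = 82 − 22.25 = 59.75 dB SPL.
Σ 10^(L/10) = 7.292e+07 → L_total = 10·log₁₀(7.292e+07) = 78.63 dB SPL.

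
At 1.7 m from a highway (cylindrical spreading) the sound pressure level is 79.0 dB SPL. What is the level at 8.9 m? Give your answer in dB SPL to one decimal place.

71.8 dB SPL

Line-source attenuation: ΔL = 10·log₁₀(r₂/r₁) = 10·log₁₀(8.9/1.7) = 7.189 dB.
L₂ = 79.0 − 10·log₁₀(8.9/1.7) = 79.0 − 7.189 = 71.81 dB SPL.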